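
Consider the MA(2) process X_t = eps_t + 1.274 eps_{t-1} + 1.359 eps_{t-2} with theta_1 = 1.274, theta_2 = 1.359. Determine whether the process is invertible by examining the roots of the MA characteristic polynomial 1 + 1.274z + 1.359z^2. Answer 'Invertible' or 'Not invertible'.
\text{Not invertible}

The MA(q) characteristic polynomial is P(z) = 1 + 1.274z + 1.359z^2.
Invertibility requires all roots to lie outside the unit circle, i.e. |z| > 1 for every root.
Set 1 + (1.274) z + (1.359) z^2 = 0, i.e. a z^2 + b z + c = 0 with a = 1.359, b = 1.274, c = 1.
Discriminant D = b^2 - 4ac = (1.274)^2 - 4*(1.359)*1 = 1.623076 - (5.436) = -3.812924.
D < 0, so the roots are the complex-conjugate pair z = (-b +/- i sqrt(-D)) / (2a) = -0.4687 +/- 0.7184i.
For a conjugate pair |z|^2 = z * conj(z) = (product of roots) = c/a = 1/(1.359) = 0.735835, so |z| = sqrt(0.735835) = 0.8578 for both roots.
Moduli of all roots: 0.8578, 0.8578.
All moduli strictly greater than 1? No.
Verdict: Not invertible.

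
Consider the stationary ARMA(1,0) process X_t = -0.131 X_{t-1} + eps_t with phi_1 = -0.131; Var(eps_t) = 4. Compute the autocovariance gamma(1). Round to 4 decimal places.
\gamma(1) = -0.5331

Multiply the model equation by X_{t-k} and take expectations. With theta_0 = psi_0 = 1 and psi_j the MA(infinity) weights, this gives
  gamma(k) - sum_i phi_i gamma(k-i) = c_k,
  c_k = sigma^2 * sum_{j=k..q} theta_j psi_{j-k}   (c_k = 0 for k > q),
using gamma(-m) = gamma(m).
Pure AR (q = 0): c_0 = sigma^2 = 4, c_k = 0 for k >= 1.
Equations for k = 0 and k = 1 (AR order 1):
  gamma(0) = phi_1 gamma(1) + c_0
  gamma(1) = phi_1 gamma(0) + c_1
Substituting the second into the first: gamma(0) (1 - phi_1^2) = c_0 + phi_1 c_1, so
  gamma(0) = c_0 / (1 - phi_1^2) = 4 / (1 - (-0.131)^2) = 4 / 0.982839 = 4.069843.
  gamma(1) = phi_1 gamma(0) = (-0.131)(4.069843) = -0.533149.
Therefore gamma(1) = -0.5331 (to 4 decimal places).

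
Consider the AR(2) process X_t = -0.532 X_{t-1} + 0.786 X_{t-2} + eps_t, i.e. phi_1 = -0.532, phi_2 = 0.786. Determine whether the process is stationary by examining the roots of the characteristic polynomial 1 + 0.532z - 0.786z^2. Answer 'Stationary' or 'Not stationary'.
\text{Not stationary}

The AR(p) characteristic polynomial is P(z) = 1 + 0.532z - 0.786z^2.
Stationarity requires all roots to lie outside the unit circle, i.e. |z| > 1 for every root.
Set 1 + (0.532) z + (-0.786) z^2 = 0, i.e. a z^2 + b z + c = 0 with a = -0.786, b = 0.532, c = 1.
Discriminant D = b^2 - 4ac = (0.532)^2 - 4*(-0.786)*1 = 0.283024 - (-3.144) = 3.427024.
D >= 0, so the roots are real: z = (-b +/- sqrt(D)) / (2a) = (-0.532 +/- 1.851222) / (-1.572).
  z_1 = (-0.532 + 1.851222) / (-1.572) = -0.8392,   |z_1| = 0.8392.
  z_2 = (-0.532 - 1.851222) / (-1.572) = 1.516,   |z_2| = 1.516.
Moduli of all roots: 0.8392, 1.5160.
All moduli strictly greater than 1? No.
Verdict: Not stationary.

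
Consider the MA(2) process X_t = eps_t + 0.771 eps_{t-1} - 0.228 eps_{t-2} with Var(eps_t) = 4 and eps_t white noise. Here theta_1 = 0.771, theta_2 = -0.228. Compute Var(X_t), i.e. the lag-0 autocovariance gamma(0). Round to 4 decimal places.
\gamma(0) = 6.5857

For an MA(q) process X_t = eps_t + sum_i theta_i eps_{t-i} with
Var(eps_t) = sigma^2, the variance is
  gamma(0) = sigma^2 * (1 + sum_i theta_i^2).
  sum_i theta_i^2 = (0.771)^2 + (-0.228)^2 = 0.594441 + 0.051984 = 0.646425.
  gamma(0) = 4 * (1 + 0.646425) = 4 * 1.646425 = 6.5857.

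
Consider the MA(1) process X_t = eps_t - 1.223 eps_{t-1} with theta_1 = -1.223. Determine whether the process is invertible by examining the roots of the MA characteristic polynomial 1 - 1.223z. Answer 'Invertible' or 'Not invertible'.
\text{Not invertible}

The MA(q) characteristic polynomial is P(z) = 1 - 1.223z.
Invertibility requires all roots to lie outside the unit circle, i.e. |z| > 1 for every root.
This is linear in z: 1 + (-1.223) z = 0  =>  z = -1/(-1.223) = 0.817661,  |z| = 0.817661.
Moduli of all roots: 0.8177.
All moduli strictly greater than 1? No.
Verdict: Not invertible.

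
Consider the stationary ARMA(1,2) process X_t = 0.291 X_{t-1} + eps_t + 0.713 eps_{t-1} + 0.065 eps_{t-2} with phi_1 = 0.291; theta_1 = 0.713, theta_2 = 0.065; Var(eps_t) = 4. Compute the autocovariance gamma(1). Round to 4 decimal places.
\gamma(1) = 5.6126

Multiply the model equation by X_{t-k} and take expectations. With theta_0 = psi_0 = 1 and psi_j the MA(infinity) weights, this gives
  gamma(k) - sum_i phi_i gamma(k-i) = c_k,
  c_k = sigma^2 * sum_{j=k..q} theta_j psi_{j-k}   (c_k = 0 for k > q),
using gamma(-m) = gamma(m).
psi-weights needed (psi_j = theta_j + sum_i phi_i psi_{j-i}):
  psi_1 = theta_1 + phi_1 = 0.713 + (0.291) = 1.004
  psi_2 = theta_2 + phi_1 psi_1 = 0.065 + (0.291)(1.004) = 0.357164
Right-hand sides:
  c_0 = sigma^2 (1 + theta_1 psi_1 + theta_2 psi_2) = 4 * (1 + (0.713)(1.004) + (0.065)(0.357164)) = 4 * 1.739068 = 6.956271
  c_1 = sigma^2 (theta_1 + theta_2 psi_1) = 4 * (0.713 + (0.065)(1.004)) = 3.11304
  c_2 = sigma^2 theta_2 = 4 * (0.065) = 0.26
Equations for k = 0 and k = 1 (AR order 1):
  gamma(0) = phi_1 gamma(1) + c_0
  gamma(1) = phi_1 gamma(0) + c_1
Substituting the second into the first: gamma(0) (1 - phi_1^2) = c_0 + phi_1 c_1, so
  gamma(0) = (c_0 + phi_1 c_1) / (1 - phi_1^2) = (6.956271 + (0.291)(3.11304)) / (1 - (0.291)^2) = 7.862165 / 0.915319 = 8.589536.
  gamma(1) = phi_1 gamma(0) + c_1 = (0.291)(8.589536) + (3.11304) = 5.612595.
Therefore gamma(1) = 5.6126 (to 4 decimal places).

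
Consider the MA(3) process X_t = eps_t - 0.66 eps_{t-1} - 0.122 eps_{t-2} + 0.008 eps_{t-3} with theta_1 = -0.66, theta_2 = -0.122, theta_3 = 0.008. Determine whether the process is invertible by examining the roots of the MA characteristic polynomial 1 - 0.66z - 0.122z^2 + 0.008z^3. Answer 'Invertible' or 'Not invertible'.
\text{Invertible}

The MA(q) characteristic polynomial is P(z) = 1 - 0.66z - 0.122z^2 + 0.008z^3.
Invertibility requires all roots to lie outside the unit circle, i.e. |z| > 1 for every root.
Degree 3: look for a simple real root z0 first, then factor out (1 - z/z0) and solve the remaining quadratic.
Testing z0 = 1.25: P(1.25) = 1 + (-0.66)(1.25) + (-0.122)(1.25)^2 + (0.008)(1.25)^3
  = 1 + (-0.825) + (-0.190625) + (0.015625) = 0.  So z_0 = 1.25 is a root, |z_0| = 1.25.
Divide out the factor (1 - 0.8 z) = (1 - z/z0) (since 1/z0 = 0.8):
  P(z) = (1 - 0.8 z)(1 + (0.14) z + (-0.01) z^2)
  [check: z-coef 0.14 - (0.8) = -0.66; z^2-coef -0.01 - (0.8)(0.14) = -0.122; z^3-coef -(0.8)(-0.01) = 0.008.]
Remaining roots from the quadratic factor 1 + (0.14) z + (-0.01) z^2:
  Set 1 + (0.14) z + (-0.01) z^2 = 0, i.e. a z^2 + b z + c = 0 with a = -0.01, b = 0.14, c = 1.
  Discriminant D = b^2 - 4ac = (0.14)^2 - 4*(-0.01)*1 = 0.0196 - (-0.04) = 0.0596.
  D >= 0, so the roots are real: z = (-b +/- sqrt(D)) / (2a) = (-0.14 +/- 0.244131) / (-0.02).
    z_1 = (-0.14 + 0.244131) / (-0.02) = -5.2066,   |z_1| = 5.2066.
    z_2 = (-0.14 - 0.244131) / (-0.02) = 19.2066,   |z_2| = 19.2066.
Moduli of all roots: 1.2500, 5.2066, 19.2066.
All moduli strictly greater than 1? Yes.
Verdict: Invertible.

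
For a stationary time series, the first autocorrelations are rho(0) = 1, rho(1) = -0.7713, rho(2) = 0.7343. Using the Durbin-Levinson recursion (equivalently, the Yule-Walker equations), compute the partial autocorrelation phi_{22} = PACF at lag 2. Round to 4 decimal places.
\phi_{22} = 0.3441

The PACF at lag k is phi_{kk}, the last component of the solution
to the Yule-Walker system G_k phi = r_k where
  (G_k)_{ij} = rho(|i - j|), (r_k)_i = rho(i), i,j = 1..k.
Equivalently, Durbin-Levinson gives phi_{kk} iteratively:
  phi_{11} = rho(1)
  phi_{kk} = [rho(k) - sum_{j=1..k-1} phi_{k-1,j} rho(k-j)]
            / [1 - sum_{j=1..k-1} phi_{k-1,j} rho(j)],
  phi_{k,j} = phi_{k-1,j} - phi_{kk} phi_{k-1,k-j},  j = 1..k-1.
Step k = 1:
  phi_11 = rho(1) = -0.7713.
Step k = 2:
  phi_22 = [rho(2) - phi_11 rho(1)] / [1 - phi_11 rho(1)] = [0.7343 - (-0.7713)(-0.7713)] / [1 - (-0.7713)(-0.7713)]
         = 0.13939631 / 0.40509631 = 0.3441.
Therefore phi_{22} = 0.3441.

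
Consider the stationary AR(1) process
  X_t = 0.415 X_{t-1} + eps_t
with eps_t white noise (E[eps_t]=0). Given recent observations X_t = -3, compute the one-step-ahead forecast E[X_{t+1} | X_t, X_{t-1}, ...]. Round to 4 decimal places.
E[X_{t+1} \mid \mathcal F_t] = -1.2450

For an AR(p) model X_t = c + sum_i phi_i X_{t-i} + eps_t, the
one-step-ahead conditional mean is
  E[X_{t+1} | X_t, ...] = c + sum_i phi_i X_{t+1-i}.
Substitute known values:
  E[X_{t+1} | ...] = (0.415) * (-3)
                   = -1.2450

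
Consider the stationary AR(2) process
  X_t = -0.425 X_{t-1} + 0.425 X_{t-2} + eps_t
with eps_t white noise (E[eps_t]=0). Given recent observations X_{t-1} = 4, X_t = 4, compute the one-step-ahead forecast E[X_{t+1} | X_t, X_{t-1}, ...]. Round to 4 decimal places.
E[X_{t+1} \mid \mathcal F_t] = 0.0000

For an AR(p) model X_t = c + sum_i phi_i X_{t-i} + eps_t, the
one-step-ahead conditional mean is
  E[X_{t+1} | X_t, ...] = c + sum_i phi_i X_{t+1-i}.
Substitute known values:
  E[X_{t+1} | ...] = (-0.425) * (4) + (0.425) * (4)
                   = 0.0000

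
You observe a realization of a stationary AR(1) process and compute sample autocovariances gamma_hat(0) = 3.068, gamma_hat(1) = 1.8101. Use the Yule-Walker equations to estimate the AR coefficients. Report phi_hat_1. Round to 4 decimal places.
\hat\phi_{1} = 0.5900

The Yule-Walker equations for an AR(p) process read, in matrix form,
  Gamma_p phi = r_p,   with   (Gamma_p)_{ij} = gamma(|i - j|),
                       (r_p)_i = gamma(i),   i,j = 1..p.
Substitute the sample gammas (Toeplitz matrix and right-hand side of size 1):
  Gamma_p = [[3.068]]
  r_p     = [1.8101]
With p = 1 this is the single equation gamma(0) phi_1 = gamma(1):
  phi_hat_1 = gamma(1) / gamma(0) = 1.8101 / 3.068 = 0.5900.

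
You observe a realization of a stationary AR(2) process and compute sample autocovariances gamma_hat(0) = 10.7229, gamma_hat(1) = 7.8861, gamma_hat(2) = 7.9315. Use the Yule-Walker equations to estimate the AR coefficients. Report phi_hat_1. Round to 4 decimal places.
\hat\phi_{1} = 0.4170

The Yule-Walker equations for an AR(p) process read, in matrix form,
  Gamma_p phi = r_p,   with   (Gamma_p)_{ij} = gamma(|i - j|),
                       (r_p)_i = gamma(i),   i,j = 1..p.
Substitute the sample gammas (Toeplitz matrix and right-hand side of size 2):
  Gamma_p = [[10.7229, 7.8861], [7.8861, 10.7229]]
  r_p     = [7.8861, 7.9315]
Written out:
  10.7229 phi_1 + 7.8861 phi_2 = 7.8861
  7.8861 phi_1 + 10.7229 phi_2 = 7.9315
Solve by Cramer's rule:
  det = gamma(0)^2 - gamma(1)^2 = (10.7229)^2 - (7.8861)^2 = 114.98058441 - 62.19057321 = 52.7900112
  phi_hat_1 = [gamma(1) gamma(0) - gamma(1) gamma(2)] / det = [(7.8861)(10.7229) - (7.8861)(7.9315)] / 52.7900112 = 22.01325954 / 52.7900112 = 0.417
  phi_hat_2 = [gamma(0) gamma(2) - gamma(1)^2] / det = [(10.7229)(7.9315) - (7.8861)^2] / 52.7900112 = 22.85810814 / 52.7900112 = 0.433
So phi_hat = [0.4170, 0.4330].
Therefore phi_hat_1 = 0.4170.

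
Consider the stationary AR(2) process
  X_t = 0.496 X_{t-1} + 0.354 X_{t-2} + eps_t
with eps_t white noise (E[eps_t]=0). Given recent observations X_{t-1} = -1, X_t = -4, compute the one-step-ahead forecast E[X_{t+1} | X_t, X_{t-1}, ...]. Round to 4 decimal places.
E[X_{t+1} \mid \mathcal F_t] = -2.3380

For an AR(p) model X_t = c + sum_i phi_i X_{t-i} + eps_t, the
one-step-ahead conditional mean is
  E[X_{t+1} | X_t, ...] = c + sum_i phi_i X_{t+1-i}.
Substitute known values:
  E[X_{t+1} | ...] = (0.496) * (-4) + (0.354) * (-1)
                   = -2.3380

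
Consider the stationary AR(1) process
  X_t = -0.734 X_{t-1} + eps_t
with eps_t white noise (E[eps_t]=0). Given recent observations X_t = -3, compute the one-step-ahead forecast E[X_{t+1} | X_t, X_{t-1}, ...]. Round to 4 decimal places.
E[X_{t+1} \mid \mathcal F_t] = 2.2020

For an AR(p) model X_t = c + sum_i phi_i X_{t-i} + eps_t, the
one-step-ahead conditional mean is
  E[X_{t+1} | X_t, ...] = c + sum_i phi_i X_{t+1-i}.
Substitute known values:
  E[X_{t+1} | ...] = (-0.734) * (-3)
                   = 2.2020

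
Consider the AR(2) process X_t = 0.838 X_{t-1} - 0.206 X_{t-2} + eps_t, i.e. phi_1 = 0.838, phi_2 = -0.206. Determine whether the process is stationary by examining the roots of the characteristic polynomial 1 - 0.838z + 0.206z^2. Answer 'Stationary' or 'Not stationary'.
\text{Stationary}

The AR(p) characteristic polynomial is P(z) = 1 - 0.838z + 0.206z^2.
Stationarity requires all roots to lie outside the unit circle, i.e. |z| > 1 for every root.
Set 1 + (-0.838) z + (0.206) z^2 = 0, i.e. a z^2 + b z + c = 0 with a = 0.206, b = -0.838, c = 1.
Discriminant D = b^2 - 4ac = (-0.838)^2 - 4*(0.206)*1 = 0.702244 - (0.824) = -0.121756.
D < 0, so the roots are the complex-conjugate pair z = (-b +/- i sqrt(-D)) / (2a) = 2.034 +/- 0.8469i.
For a conjugate pair |z|^2 = z * conj(z) = (product of roots) = c/a = 1/(0.206) = 4.854369, so |z| = sqrt(4.854369) = 2.2033 for both roots.
Moduli of all roots: 2.2033, 2.2033.
All moduli strictly greater than 1? Yes.
Verdict: Stationary.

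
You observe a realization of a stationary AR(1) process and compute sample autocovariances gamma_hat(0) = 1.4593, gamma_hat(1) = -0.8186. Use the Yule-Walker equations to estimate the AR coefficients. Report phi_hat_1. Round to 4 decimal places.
\hat\phi_{1} = -0.5610

The Yule-Walker equations for an AR(p) process read, in matrix form,
  Gamma_p phi = r_p,   with   (Gamma_p)_{ij} = gamma(|i - j|),
                       (r_p)_i = gamma(i),   i,j = 1..p.
Substitute the sample gammas (Toeplitz matrix and right-hand side of size 1):
  Gamma_p = [[1.4593]]
  r_p     = [-0.8186]
With p = 1 this is the single equation gamma(0) phi_1 = gamma(1):
  phi_hat_1 = gamma(1) / gamma(0) = -0.8186 / 1.4593 = -0.5610.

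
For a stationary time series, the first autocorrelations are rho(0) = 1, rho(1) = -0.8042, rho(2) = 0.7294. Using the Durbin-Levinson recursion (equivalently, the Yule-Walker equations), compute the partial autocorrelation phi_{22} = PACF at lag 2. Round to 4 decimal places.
\phi_{22} = 0.2340

The PACF at lag k is phi_{kk}, the last component of the solution
to the Yule-Walker system G_k phi = r_k where
  (G_k)_{ij} = rho(|i - j|), (r_k)_i = rho(i), i,j = 1..k.
Equivalently, Durbin-Levinson gives phi_{kk} iteratively:
  phi_{11} = rho(1)
  phi_{kk} = [rho(k) - sum_{j=1..k-1} phi_{k-1,j} rho(k-j)]
            / [1 - sum_{j=1..k-1} phi_{k-1,j} rho(j)],
  phi_{k,j} = phi_{k-1,j} - phi_{kk} phi_{k-1,k-j},  j = 1..k-1.
Step k = 1:
  phi_11 = rho(1) = -0.8042.
Step k = 2:
  phi_22 = [rho(2) - phi_11 rho(1)] / [1 - phi_11 rho(1)] = [0.7294 - (-0.8042)(-0.8042)] / [1 - (-0.8042)(-0.8042)]
         = 0.08266236 / 0.35326236 = 0.234.
Therefore phi_{22} = 0.2340.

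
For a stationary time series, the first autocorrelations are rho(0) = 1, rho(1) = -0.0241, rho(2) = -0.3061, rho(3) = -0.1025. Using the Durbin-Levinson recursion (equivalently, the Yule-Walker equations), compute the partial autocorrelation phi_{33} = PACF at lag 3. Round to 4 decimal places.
\phi_{33} = -0.1320

The PACF at lag k is phi_{kk}, the last component of the solution
to the Yule-Walker system G_k phi = r_k where
  (G_k)_{ij} = rho(|i - j|), (r_k)_i = rho(i), i,j = 1..k.
Equivalently, Durbin-Levinson gives phi_{kk} iteratively:
  phi_{11} = rho(1)
  phi_{kk} = [rho(k) - sum_{j=1..k-1} phi_{k-1,j} rho(k-j)]
            / [1 - sum_{j=1..k-1} phi_{k-1,j} rho(j)],
  phi_{k,j} = phi_{k-1,j} - phi_{kk} phi_{k-1,k-j},  j = 1..k-1.
Step k = 1:
  phi_11 = rho(1) = -0.0241.
Step k = 2:
  phi_22 = [rho(2) - phi_11 rho(1)] / [1 - phi_11 rho(1)] = [-0.3061 - (-0.0241)(-0.0241)] / [1 - (-0.0241)(-0.0241)]
         = -0.30668081 / 0.99941919 = -0.306859.
  Update: phi_21 = phi_11 - phi_22 phi_11 = -0.0241 - (-0.306859)(-0.0241) = -0.031495.
Step k = 3:
  phi_33 = [rho(3) - phi_21 rho(2) - phi_22 rho(1)] / [1 - phi_21 rho(1) - phi_22 rho(2)]
    numerator   = -0.1025 - (-0.031495)(-0.3061) - (-0.306859)(-0.0241) = -0.11953601
    denominator = 1 - (-0.031495)(-0.0241) - (-0.306859)(-0.3061) = 0.90531141
  phi_33 = -0.11953601 / 0.90531141 = -0.132.
Therefore phi_{33} = -0.1320.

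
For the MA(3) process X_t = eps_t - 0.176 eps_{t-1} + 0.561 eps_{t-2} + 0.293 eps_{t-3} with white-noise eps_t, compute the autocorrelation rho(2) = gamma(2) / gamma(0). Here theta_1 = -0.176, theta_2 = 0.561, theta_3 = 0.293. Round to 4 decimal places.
\rho(2) = 0.3559

For an MA(q) process with theta_0 = 1, the autocovariance is
  gamma(k) = sigma^2 * sum_{i=0..q-k} theta_i * theta_{i+k},
and rho(k) = gamma(k) / gamma(0). Sigma^2 cancels.
  numerator   = (1)*(0.561) + (-0.176)*(0.293) = 0.509432.
  denominator = (1)^2 + (-0.176)^2 + (0.561)^2 + (0.293)^2 = 1.431546.
  rho(2) = 0.509432 / 1.431546 = 0.3559.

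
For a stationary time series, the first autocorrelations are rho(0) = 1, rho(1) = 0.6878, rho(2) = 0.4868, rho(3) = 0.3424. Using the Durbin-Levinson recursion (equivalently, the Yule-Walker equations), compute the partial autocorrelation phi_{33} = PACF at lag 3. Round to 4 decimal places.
\phi_{33} = -0.0031

The PACF at lag k is phi_{kk}, the last component of the solution
to the Yule-Walker system G_k phi = r_k where
  (G_k)_{ij} = rho(|i - j|), (r_k)_i = rho(i), i,j = 1..k.
Equivalently, Durbin-Levinson gives phi_{kk} iteratively:
  phi_{11} = rho(1)
  phi_{kk} = [rho(k) - sum_{j=1..k-1} phi_{k-1,j} rho(k-j)]
            / [1 - sum_{j=1..k-1} phi_{k-1,j} rho(j)],
  phi_{k,j} = phi_{k-1,j} - phi_{kk} phi_{k-1,k-j},  j = 1..k-1.
Step k = 1:
  phi_11 = rho(1) = 0.6878.
Step k = 2:
  phi_22 = [rho(2) - phi_11 rho(1)] / [1 - phi_11 rho(1)] = [0.4868 - (0.6878)(0.6878)] / [1 - (0.6878)(0.6878)]
         = 0.01373116 / 0.52693116 = 0.026059.
  Update: phi_21 = phi_11 - phi_22 phi_11 = 0.6878 - (0.026059)(0.6878) = 0.669877.
Step k = 3:
  phi_33 = [rho(3) - phi_21 rho(2) - phi_22 rho(1)] / [1 - phi_21 rho(1) - phi_22 rho(2)]
    numerator   = 0.3424 - (0.669877)(0.4868) - (0.026059)(0.6878) = -0.00161923
    denominator = 1 - (0.669877)(0.6878) - (0.026059)(0.4868) = 0.52657334
  phi_33 = -0.00161923 / 0.52657334 = -0.0031.
Therefore phi_{33} = -0.0031.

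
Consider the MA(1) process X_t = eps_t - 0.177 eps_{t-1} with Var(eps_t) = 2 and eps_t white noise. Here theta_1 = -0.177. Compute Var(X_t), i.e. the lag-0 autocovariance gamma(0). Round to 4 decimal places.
\gamma(0) = 2.0627

For an MA(q) process X_t = eps_t + sum_i theta_i eps_{t-i} with
Var(eps_t) = sigma^2, the variance is
  gamma(0) = sigma^2 * (1 + sum_i theta_i^2).
  sum_i theta_i^2 = (-0.177)^2 = 0.031329.
  gamma(0) = 2 * (1 + 0.031329) = 2 * 1.031329 = 2.062658, which rounds to 2.0627.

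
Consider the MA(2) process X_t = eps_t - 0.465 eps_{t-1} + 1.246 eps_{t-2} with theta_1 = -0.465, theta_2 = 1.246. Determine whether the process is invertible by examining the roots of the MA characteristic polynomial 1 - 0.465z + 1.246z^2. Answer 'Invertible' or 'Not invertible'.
\text{Not invertible}

The MA(q) characteristic polynomial is P(z) = 1 - 0.465z + 1.246z^2.
Invertibility requires all roots to lie outside the unit circle, i.e. |z| > 1 for every root.
Set 1 + (-0.465) z + (1.246) z^2 = 0, i.e. a z^2 + b z + c = 0 with a = 1.246, b = -0.465, c = 1.
Discriminant D = b^2 - 4ac = (-0.465)^2 - 4*(1.246)*1 = 0.216225 - (4.984) = -4.767775.
D < 0, so the roots are the complex-conjugate pair z = (-b +/- i sqrt(-D)) / (2a) = 0.1866 +/- 0.8762i.
For a conjugate pair |z|^2 = z * conj(z) = (product of roots) = c/a = 1/(1.246) = 0.802568, so |z| = sqrt(0.802568) = 0.8959 for both roots.
Moduli of all roots: 0.8959, 0.8959.
All moduli strictly greater than 1? No.
Verdict: Not invertible.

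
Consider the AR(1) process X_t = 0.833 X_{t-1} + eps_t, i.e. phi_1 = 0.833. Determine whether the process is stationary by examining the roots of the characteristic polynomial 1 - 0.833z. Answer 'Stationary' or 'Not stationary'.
\text{Stationary}

The AR(p) characteristic polynomial is P(z) = 1 - 0.833z.
Stationarity requires all roots to lie outside the unit circle, i.e. |z| > 1 for every root.
This is linear in z: 1 + (-0.833) z = 0  =>  z = -1/(-0.833) = 1.20048,  |z| = 1.20048.
Moduli of all roots: 1.2005.
All moduli strictly greater than 1? Yes.
Verdict: Stationary.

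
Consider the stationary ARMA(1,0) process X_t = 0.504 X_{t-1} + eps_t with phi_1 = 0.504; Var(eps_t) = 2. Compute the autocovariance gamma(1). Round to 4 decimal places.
\gamma(1) = 1.3512

Multiply the model equation by X_{t-k} and take expectations. With theta_0 = psi_0 = 1 and psi_j the MA(infinity) weights, this gives
  gamma(k) - sum_i phi_i gamma(k-i) = c_k,
  c_k = sigma^2 * sum_{j=k..q} theta_j psi_{j-k}   (c_k = 0 for k > q),
using gamma(-m) = gamma(m).
Pure AR (q = 0): c_0 = sigma^2 = 2, c_k = 0 for k >= 1.
Equations for k = 0 and k = 1 (AR order 1):
  gamma(0) = phi_1 gamma(1) + c_0
  gamma(1) = phi_1 gamma(0) + c_1
Substituting the second into the first: gamma(0) (1 - phi_1^2) = c_0 + phi_1 c_1, so
  gamma(0) = c_0 / (1 - phi_1^2) = 2 / (1 - (0.504)^2) = 2 / 0.745984 = 2.681023.
  gamma(1) = phi_1 gamma(0) = (0.504)(2.681023) = 1.351235.
Therefore gamma(1) = 1.3512 (to 4 decimal places).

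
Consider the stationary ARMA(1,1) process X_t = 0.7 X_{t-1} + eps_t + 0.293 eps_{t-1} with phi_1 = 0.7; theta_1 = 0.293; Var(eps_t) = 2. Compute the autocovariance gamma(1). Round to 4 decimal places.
\gamma(1) = 4.6928

Multiply the model equation by X_{t-k} and take expectations. With theta_0 = psi_0 = 1 and psi_j the MA(infinity) weights, this gives
  gamma(k) - sum_i phi_i gamma(k-i) = c_k,
  c_k = sigma^2 * sum_{j=k..q} theta_j psi_{j-k}   (c_k = 0 for k > q),
using gamma(-m) = gamma(m).
psi-weights needed (psi_j = theta_j + sum_i phi_i psi_{j-i}):
  psi_1 = theta_1 + phi_1 = 0.293 + (0.7) = 0.993
Right-hand sides:
  c_0 = sigma^2 (1 + theta_1 psi_1) = 2 * (1 + (0.293)(0.993)) = 2 * 1.290949 = 2.581898
  c_1 = sigma^2 theta_1 = 2 * (0.293) = 0.586
  c_2 = 0
Equations for k = 0 and k = 1 (AR order 1):
  gamma(0) = phi_1 gamma(1) + c_0
  gamma(1) = phi_1 gamma(0) + c_1
Substituting the second into the first: gamma(0) (1 - phi_1^2) = c_0 + phi_1 c_1, so
  gamma(0) = (c_0 + phi_1 c_1) / (1 - phi_1^2) = (2.581898 + (0.7)(0.586)) / (1 - (0.7)^2) = 2.992098 / 0.51 = 5.866859.
  gamma(1) = phi_1 gamma(0) + c_1 = (0.7)(5.866859) + (0.586) = 4.692801.
Therefore gamma(1) = 4.6928 (to 4 decimal places).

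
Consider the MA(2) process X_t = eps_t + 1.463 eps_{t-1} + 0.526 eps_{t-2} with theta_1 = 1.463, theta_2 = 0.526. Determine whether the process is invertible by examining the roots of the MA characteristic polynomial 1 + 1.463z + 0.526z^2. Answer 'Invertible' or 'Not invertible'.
\text{Invertible}

The MA(q) characteristic polynomial is P(z) = 1 + 1.463z + 0.526z^2.
Invertibility requires all roots to lie outside the unit circle, i.e. |z| > 1 for every root.
Set 1 + (1.463) z + (0.526) z^2 = 0, i.e. a z^2 + b z + c = 0 with a = 0.526, b = 1.463, c = 1.
Discriminant D = b^2 - 4ac = (1.463)^2 - 4*(0.526)*1 = 2.140369 - (2.104) = 0.036369.
D >= 0, so the roots are real: z = (-b +/- sqrt(D)) / (2a) = (-1.463 +/- 0.190707) / (1.052).
  z_1 = (-1.463 + 0.190707) / (1.052) = -1.2094,   |z_1| = 1.2094.
  z_2 = (-1.463 - 0.190707) / (1.052) = -1.572,   |z_2| = 1.572.
Moduli of all roots: 1.2094, 1.5720.
All moduli strictly greater than 1? Yes.
Verdict: Invertible.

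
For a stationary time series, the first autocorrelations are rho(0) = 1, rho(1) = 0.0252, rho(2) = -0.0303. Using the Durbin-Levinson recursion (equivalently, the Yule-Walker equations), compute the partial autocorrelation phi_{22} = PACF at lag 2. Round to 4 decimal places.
\phi_{22} = -0.0310

The PACF at lag k is phi_{kk}, the last component of the solution
to the Yule-Walker system G_k phi = r_k where
  (G_k)_{ij} = rho(|i - j|), (r_k)_i = rho(i), i,j = 1..k.
Equivalently, Durbin-Levinson gives phi_{kk} iteratively:
  phi_{11} = rho(1)
  phi_{kk} = [rho(k) - sum_{j=1..k-1} phi_{k-1,j} rho(k-j)]
            / [1 - sum_{j=1..k-1} phi_{k-1,j} rho(j)],
  phi_{k,j} = phi_{k-1,j} - phi_{kk} phi_{k-1,k-j},  j = 1..k-1.
Step k = 1:
  phi_11 = rho(1) = 0.0252.
Step k = 2:
  phi_22 = [rho(2) - phi_11 rho(1)] / [1 - phi_11 rho(1)] = [-0.0303 - (0.0252)(0.0252)] / [1 - (0.0252)(0.0252)]
         = -0.03093504 / 0.99936496 = -0.031.
Therefore phi_{22} = -0.0310.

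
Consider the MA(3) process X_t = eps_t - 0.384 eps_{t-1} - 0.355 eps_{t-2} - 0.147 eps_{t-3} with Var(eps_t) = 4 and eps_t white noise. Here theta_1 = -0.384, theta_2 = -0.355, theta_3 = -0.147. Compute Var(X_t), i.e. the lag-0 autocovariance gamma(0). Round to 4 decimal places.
\gamma(0) = 5.1804

For an MA(q) process X_t = eps_t + sum_i theta_i eps_{t-i} with
Var(eps_t) = sigma^2, the variance is
  gamma(0) = sigma^2 * (1 + sum_i theta_i^2).
  sum_i theta_i^2 = (-0.384)^2 + (-0.355)^2 + (-0.147)^2 = 0.147456 + 0.126025 + 0.021609 = 0.29509.
  gamma(0) = 4 * (1 + 0.29509) = 4 * 1.29509 = 5.18036, which rounds to 5.1804.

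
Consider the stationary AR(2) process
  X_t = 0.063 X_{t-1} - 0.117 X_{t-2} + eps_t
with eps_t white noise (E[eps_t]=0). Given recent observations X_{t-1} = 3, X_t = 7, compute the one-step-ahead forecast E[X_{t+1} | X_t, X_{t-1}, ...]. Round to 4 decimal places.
E[X_{t+1} \mid \mathcal F_t] = 0.0900

For an AR(p) model X_t = c + sum_i phi_i X_{t-i} + eps_t, the
one-step-ahead conditional mean is
  E[X_{t+1} | X_t, ...] = c + sum_i phi_i X_{t+1-i}.
Substitute known values:
  E[X_{t+1} | ...] = (0.063) * (7) + (-0.117) * (3)
                   = 0.0900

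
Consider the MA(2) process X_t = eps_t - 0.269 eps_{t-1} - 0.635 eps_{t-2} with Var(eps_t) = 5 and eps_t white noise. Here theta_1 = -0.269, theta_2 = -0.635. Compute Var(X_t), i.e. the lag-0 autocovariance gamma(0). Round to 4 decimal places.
\gamma(0) = 7.3779

For an MA(q) process X_t = eps_t + sum_i theta_i eps_{t-i} with
Var(eps_t) = sigma^2, the variance is
  gamma(0) = sigma^2 * (1 + sum_i theta_i^2).
  sum_i theta_i^2 = (-0.269)^2 + (-0.635)^2 = 0.072361 + 0.403225 = 0.475586.
  gamma(0) = 5 * (1 + 0.475586) = 5 * 1.475586 = 7.37793, which rounds to 7.3779.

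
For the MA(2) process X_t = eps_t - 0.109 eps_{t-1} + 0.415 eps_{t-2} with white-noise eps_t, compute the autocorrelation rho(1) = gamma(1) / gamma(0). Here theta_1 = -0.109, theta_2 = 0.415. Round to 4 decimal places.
\rho(1) = -0.1303

For an MA(q) process with theta_0 = 1, the autocovariance is
  gamma(k) = sigma^2 * sum_{i=0..q-k} theta_i * theta_{i+k},
and rho(k) = gamma(k) / gamma(0). Sigma^2 cancels.
  numerator   = (1)*(-0.109) + (-0.109)*(0.415) = -0.154235.
  denominator = (1)^2 + (-0.109)^2 + (0.415)^2 = 1.184106.
  rho(1) = -0.154235 / 1.184106 = -0.1303.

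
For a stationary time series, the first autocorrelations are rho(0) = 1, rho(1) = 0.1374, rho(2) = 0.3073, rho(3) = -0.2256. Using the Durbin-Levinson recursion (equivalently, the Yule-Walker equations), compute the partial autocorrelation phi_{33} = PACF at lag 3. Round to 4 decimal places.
\phi_{33} = -0.3300

The PACF at lag k is phi_{kk}, the last component of the solution
to the Yule-Walker system G_k phi = r_k where
  (G_k)_{ij} = rho(|i - j|), (r_k)_i = rho(i), i,j = 1..k.
Equivalently, Durbin-Levinson gives phi_{kk} iteratively:
  phi_{11} = rho(1)
  phi_{kk} = [rho(k) - sum_{j=1..k-1} phi_{k-1,j} rho(k-j)]
            / [1 - sum_{j=1..k-1} phi_{k-1,j} rho(j)],
  phi_{k,j} = phi_{k-1,j} - phi_{kk} phi_{k-1,k-j},  j = 1..k-1.
Step k = 1:
  phi_11 = rho(1) = 0.1374.
Step k = 2:
  phi_22 = [rho(2) - phi_11 rho(1)] / [1 - phi_11 rho(1)] = [0.3073 - (0.1374)(0.1374)] / [1 - (0.1374)(0.1374)]
         = 0.28842124 / 0.98112124 = 0.293971.
  Update: phi_21 = phi_11 - phi_22 phi_11 = 0.1374 - (0.293971)(0.1374) = 0.097008.
Step k = 3:
  phi_33 = [rho(3) - phi_21 rho(2) - phi_22 rho(1)] / [1 - phi_21 rho(1) - phi_22 rho(2)]
    numerator   = -0.2256 - (0.097008)(0.3073) - (0.293971)(0.1374) = -0.2958023
    denominator = 1 - (0.097008)(0.1374) - (0.293971)(0.3073) = 0.89633375
  phi_33 = -0.2958023 / 0.89633375 = -0.33.
Therefore phi_{33} = -0.3300.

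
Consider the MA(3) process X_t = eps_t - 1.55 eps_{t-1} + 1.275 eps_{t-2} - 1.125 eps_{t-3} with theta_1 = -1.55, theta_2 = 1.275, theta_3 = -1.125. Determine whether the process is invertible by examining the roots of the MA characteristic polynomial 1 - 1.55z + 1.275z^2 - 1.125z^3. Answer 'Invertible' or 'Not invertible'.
\text{Not invertible}

The MA(q) characteristic polynomial is P(z) = 1 - 1.55z + 1.275z^2 - 1.125z^3.
Invertibility requires all roots to lie outside the unit circle, i.e. |z| > 1 for every root.
Degree 3: look for a simple real root z0 first, then factor out (1 - z/z0) and solve the remaining quadratic.
Testing z0 = 0.8: P(0.8) = 1 + (-1.55)(0.8) + (1.275)(0.8)^2 + (-1.125)(0.8)^3
  = 1 + (-1.24) + (0.816) + (-0.576) = 0.  So z_0 = 0.8 is a root, |z_0| = 0.8.
Divide out the factor (1 - 1.25 z) = (1 - z/z0) (since 1/z0 = 1.25):
  P(z) = (1 - 1.25 z)(1 + (-0.3) z + (0.9) z^2)
  [check: z-coef -0.3 - (1.25) = -1.55; z^2-coef 0.9 - (1.25)(-0.3) = 1.275; z^3-coef -(1.25)(0.9) = -1.125.]
Remaining roots from the quadratic factor 1 + (-0.3) z + (0.9) z^2:
  Set 1 + (-0.3) z + (0.9) z^2 = 0, i.e. a z^2 + b z + c = 0 with a = 0.9, b = -0.3, c = 1.
  Discriminant D = b^2 - 4ac = (-0.3)^2 - 4*(0.9)*1 = 0.09 - (3.6) = -3.51.
  D < 0, so the roots are the complex-conjugate pair z = (-b +/- i sqrt(-D)) / (2a) = 0.1667 +/- 1.0408i.
  For a conjugate pair |z|^2 = z * conj(z) = (product of roots) = c/a = 1/(0.9) = 1.111111, so |z| = sqrt(1.111111) = 1.0541 for both roots.
Moduli of all roots: 0.8000, 1.0541, 1.0541.
All moduli strictly greater than 1? No.
Verdict: Not invertible.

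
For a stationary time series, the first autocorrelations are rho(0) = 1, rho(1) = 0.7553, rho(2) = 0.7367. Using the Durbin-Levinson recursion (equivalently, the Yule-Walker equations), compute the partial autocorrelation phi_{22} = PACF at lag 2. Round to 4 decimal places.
\phi_{22} = 0.3870

The PACF at lag k is phi_{kk}, the last component of the solution
to the Yule-Walker system G_k phi = r_k where
  (G_k)_{ij} = rho(|i - j|), (r_k)_i = rho(i), i,j = 1..k.
Equivalently, Durbin-Levinson gives phi_{kk} iteratively:
  phi_{11} = rho(1)
  phi_{kk} = [rho(k) - sum_{j=1..k-1} phi_{k-1,j} rho(k-j)]
            / [1 - sum_{j=1..k-1} phi_{k-1,j} rho(j)],
  phi_{k,j} = phi_{k-1,j} - phi_{kk} phi_{k-1,k-j},  j = 1..k-1.
Step k = 1:
  phi_11 = rho(1) = 0.7553.
Step k = 2:
  phi_22 = [rho(2) - phi_11 rho(1)] / [1 - phi_11 rho(1)] = [0.7367 - (0.7553)(0.7553)] / [1 - (0.7553)(0.7553)]
         = 0.16622191 / 0.42952191 = 0.387.
Therefore phi_{22} = 0.3870.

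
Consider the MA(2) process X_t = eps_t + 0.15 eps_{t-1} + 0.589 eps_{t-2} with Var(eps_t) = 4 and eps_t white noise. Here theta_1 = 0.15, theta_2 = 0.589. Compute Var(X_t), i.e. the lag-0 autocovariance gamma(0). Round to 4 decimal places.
\gamma(0) = 5.4777

For an MA(q) process X_t = eps_t + sum_i theta_i eps_{t-i} with
Var(eps_t) = sigma^2, the variance is
  gamma(0) = sigma^2 * (1 + sum_i theta_i^2).
  sum_i theta_i^2 = (0.15)^2 + (0.589)^2 = 0.0225 + 0.346921 = 0.369421.
  gamma(0) = 4 * (1 + 0.369421) = 4 * 1.369421 = 5.477684, which rounds to 5.4777.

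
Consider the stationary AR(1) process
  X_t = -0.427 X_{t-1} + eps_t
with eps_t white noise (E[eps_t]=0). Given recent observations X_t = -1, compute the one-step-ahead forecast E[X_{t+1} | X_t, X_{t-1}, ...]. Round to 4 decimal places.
E[X_{t+1} \mid \mathcal F_t] = 0.4270

For an AR(p) model X_t = c + sum_i phi_i X_{t-i} + eps_t, the
one-step-ahead conditional mean is
  E[X_{t+1} | X_t, ...] = c + sum_i phi_i X_{t+1-i}.
Substitute known values:
  E[X_{t+1} | ...] = (-0.427) * (-1)
                   = 0.4270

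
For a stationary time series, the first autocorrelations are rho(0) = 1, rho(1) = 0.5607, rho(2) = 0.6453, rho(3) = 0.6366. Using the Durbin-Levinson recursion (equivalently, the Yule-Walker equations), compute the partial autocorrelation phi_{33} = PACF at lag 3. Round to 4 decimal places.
\phi_{33} = 0.3400

The PACF at lag k is phi_{kk}, the last component of the solution
to the Yule-Walker system G_k phi = r_k where
  (G_k)_{ij} = rho(|i - j|), (r_k)_i = rho(i), i,j = 1..k.
Equivalently, Durbin-Levinson gives phi_{kk} iteratively:
  phi_{11} = rho(1)
  phi_{kk} = [rho(k) - sum_{j=1..k-1} phi_{k-1,j} rho(k-j)]
            / [1 - sum_{j=1..k-1} phi_{k-1,j} rho(j)],
  phi_{k,j} = phi_{k-1,j} - phi_{kk} phi_{k-1,k-j},  j = 1..k-1.
Step k = 1:
  phi_11 = rho(1) = 0.5607.
Step k = 2:
  phi_22 = [rho(2) - phi_11 rho(1)] / [1 - phi_11 rho(1)] = [0.6453 - (0.5607)(0.5607)] / [1 - (0.5607)(0.5607)]
         = 0.33091551 / 0.68561551 = 0.482655.
  Update: phi_21 = phi_11 - phi_22 phi_11 = 0.5607 - (0.482655)(0.5607) = 0.290076.
Step k = 3:
  phi_33 = [rho(3) - phi_21 rho(2) - phi_22 rho(1)] / [1 - phi_21 rho(1) - phi_22 rho(2)]
    numerator   = 0.6366 - (0.290076)(0.6453) - (0.482655)(0.5607) = 0.17878979
    denominator = 1 - (0.290076)(0.5607) - (0.482655)(0.6453) = 0.5258976
  phi_33 = 0.17878979 / 0.5258976 = 0.34.
Therefore phi_{33} = 0.3400.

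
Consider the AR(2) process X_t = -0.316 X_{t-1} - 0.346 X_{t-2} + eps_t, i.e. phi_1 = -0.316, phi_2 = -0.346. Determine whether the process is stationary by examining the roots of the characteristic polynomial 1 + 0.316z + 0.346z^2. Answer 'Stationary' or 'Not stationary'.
\text{Stationary}

The AR(p) characteristic polynomial is P(z) = 1 + 0.316z + 0.346z^2.
Stationarity requires all roots to lie outside the unit circle, i.e. |z| > 1 for every root.
Set 1 + (0.316) z + (0.346) z^2 = 0, i.e. a z^2 + b z + c = 0 with a = 0.346, b = 0.316, c = 1.
Discriminant D = b^2 - 4ac = (0.316)^2 - 4*(0.346)*1 = 0.099856 - (1.384) = -1.284144.
D < 0, so the roots are the complex-conjugate pair z = (-b +/- i sqrt(-D)) / (2a) = -0.4566 +/- 1.6376i.
For a conjugate pair |z|^2 = z * conj(z) = (product of roots) = c/a = 1/(0.346) = 2.890173, so |z| = sqrt(2.890173) = 1.7001 for both roots.
Moduli of all roots: 1.7001, 1.7001.
All moduli strictly greater than 1? Yes.
Verdict: Stationary.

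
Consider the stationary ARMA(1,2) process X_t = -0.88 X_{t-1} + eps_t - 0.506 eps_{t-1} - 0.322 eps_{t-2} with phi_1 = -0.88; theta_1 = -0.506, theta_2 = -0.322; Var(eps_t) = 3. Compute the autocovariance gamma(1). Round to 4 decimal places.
\gamma(1) = -17.3205

Multiply the model equation by X_{t-k} and take expectations. With theta_0 = psi_0 = 1 and psi_j the MA(infinity) weights, this gives
  gamma(k) - sum_i phi_i gamma(k-i) = c_k,
  c_k = sigma^2 * sum_{j=k..q} theta_j psi_{j-k}   (c_k = 0 for k > q),
using gamma(-m) = gamma(m).
psi-weights needed (psi_j = theta_j + sum_i phi_i psi_{j-i}):
  psi_1 = theta_1 + phi_1 = -0.506 + (-0.88) = -1.386
  psi_2 = theta_2 + phi_1 psi_1 = -0.322 + (-0.88)(-1.386) = 0.89768
Right-hand sides:
  c_0 = sigma^2 (1 + theta_1 psi_1 + theta_2 psi_2) = 3 * (1 + (-0.506)(-1.386) + (-0.322)(0.89768)) = 3 * 1.412263 = 4.236789
  c_1 = sigma^2 (theta_1 + theta_2 psi_1) = 3 * (-0.506 + (-0.322)(-1.386)) = -0.179124
  c_2 = sigma^2 theta_2 = 3 * (-0.322) = -0.966
Equations for k = 0 and k = 1 (AR order 1):
  gamma(0) = phi_1 gamma(1) + c_0
  gamma(1) = phi_1 gamma(0) + c_1
Substituting the second into the first: gamma(0) (1 - phi_1^2) = c_0 + phi_1 c_1, so
  gamma(0) = (c_0 + phi_1 c_1) / (1 - phi_1^2) = (4.236789 + (-0.88)(-0.179124)) / (1 - (-0.88)^2) = 4.394418 / 0.2256 = 19.478804.
  gamma(1) = phi_1 gamma(0) + c_1 = (-0.88)(19.478804) + (-0.179124) = -17.320472.
Therefore gamma(1) = -17.3205 (to 4 decimal places).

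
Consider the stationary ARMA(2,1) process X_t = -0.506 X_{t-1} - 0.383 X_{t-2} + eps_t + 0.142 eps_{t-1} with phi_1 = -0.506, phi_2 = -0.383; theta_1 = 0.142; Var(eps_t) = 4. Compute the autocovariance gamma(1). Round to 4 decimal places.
\gamma(1) = -1.4036

Multiply the model equation by X_{t-k} and take expectations. With theta_0 = psi_0 = 1 and psi_j the MA(infinity) weights, this gives
  gamma(k) - sum_i phi_i gamma(k-i) = c_k,
  c_k = sigma^2 * sum_{j=k..q} theta_j psi_{j-k}   (c_k = 0 for k > q),
using gamma(-m) = gamma(m).
psi-weights needed (psi_j = theta_j + sum_i phi_i psi_{j-i}):
  psi_1 = theta_1 + phi_1 = 0.142 + (-0.506) = -0.364
Right-hand sides:
  c_0 = sigma^2 (1 + theta_1 psi_1) = 4 * (1 + (0.142)(-0.364)) = 4 * 0.948312 = 3.793248
  c_1 = sigma^2 theta_1 = 4 * (0.142) = 0.568
  c_2 = 0
Equations for k = 0, 1, 2 (AR order 2, c_2 = 0):
  (E0) gamma(0) = phi_1 gamma(1) + phi_2 gamma(2) + c_0
  (E1) gamma(1) = phi_1 gamma(0) + phi_2 gamma(1) + c_1
  (E2) gamma(2) = phi_1 gamma(1) + phi_2 gamma(0)
From (E1): gamma(1) = A gamma(0) + B with
  A = phi_1 / (1 - phi_2) = -0.506 / 1.383 = -0.365871,   B = c_1 / (1 - phi_2) = 0.568 / 1.383 = 0.410701.
Insert (E2) into (E0): gamma(0) (1 - phi_2^2) = phi_1 (1 + phi_2) gamma(1) + c_0.
  phi_1 (1 + phi_2) = (-0.506)(0.617) = -0.312202,   1 - phi_2^2 = 0.853311.
Replace gamma(1) by A gamma(0) + B and collect gamma(0):
  gamma(0) [0.853311 - (-0.312202)(-0.365871)] = (-0.312202)(0.410701) + 3.793248
  gamma(0) * 0.739085 = 3.665026
  gamma(0) = 3.665026 / 0.739085 = 4.958868.
  gamma(1) = A gamma(0) + B = (-0.365871)(4.958868) + (0.410701) = -1.403606.
Therefore gamma(1) = -1.4036 (to 4 decimal places).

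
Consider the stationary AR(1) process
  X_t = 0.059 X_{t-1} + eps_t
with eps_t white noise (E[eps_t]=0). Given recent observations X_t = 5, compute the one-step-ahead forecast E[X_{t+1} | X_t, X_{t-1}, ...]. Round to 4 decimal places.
E[X_{t+1} \mid \mathcal F_t] = 0.2950

For an AR(p) model X_t = c + sum_i phi_i X_{t-i} + eps_t, the
one-step-ahead conditional mean is
  E[X_{t+1} | X_t, ...] = c + sum_i phi_i X_{t+1-i}.
Substitute known values:
  E[X_{t+1} | ...] = (0.059) * (5)
                   = 0.2950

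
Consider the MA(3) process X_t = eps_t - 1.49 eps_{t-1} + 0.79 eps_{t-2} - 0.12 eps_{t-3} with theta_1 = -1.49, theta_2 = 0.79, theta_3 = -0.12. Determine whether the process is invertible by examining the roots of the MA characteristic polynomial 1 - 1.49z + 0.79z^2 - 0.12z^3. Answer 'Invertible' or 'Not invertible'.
\text{Invertible}

The MA(q) characteristic polynomial is P(z) = 1 - 1.49z + 0.79z^2 - 0.12z^3.
Invertibility requires all roots to lie outside the unit circle, i.e. |z| > 1 for every root.
Degree 3: look for a simple real root z0 first, then factor out (1 - z/z0) and solve the remaining quadratic.
Testing z0 = 4: P(4) = 1 + (-1.49)(4) + (0.79)(4)^2 + (-0.12)(4)^3
  = 1 + (-5.96) + (12.64) + (-7.68) = 0.  So z_0 = 4 is a root, |z_0| = 4.
Divide out the factor (1 - 0.25 z) = (1 - z/z0) (since 1/z0 = 0.25):
  P(z) = (1 - 0.25 z)(1 + (-1.24) z + (0.48) z^2)
  [check: z-coef -1.24 - (0.25) = -1.49; z^2-coef 0.48 - (0.25)(-1.24) = 0.79; z^3-coef -(0.25)(0.48) = -0.12.]
Remaining roots from the quadratic factor 1 + (-1.24) z + (0.48) z^2:
  Set 1 + (-1.24) z + (0.48) z^2 = 0, i.e. a z^2 + b z + c = 0 with a = 0.48, b = -1.24, c = 1.
  Discriminant D = b^2 - 4ac = (-1.24)^2 - 4*(0.48)*1 = 1.5376 - (1.92) = -0.3824.
  D < 0, so the roots are the complex-conjugate pair z = (-b +/- i sqrt(-D)) / (2a) = 1.2917 +/- 0.6442i.
  For a conjugate pair |z|^2 = z * conj(z) = (product of roots) = c/a = 1/(0.48) = 2.083333, so |z| = sqrt(2.083333) = 1.4434 for both roots.
Moduli of all roots: 4.0000, 1.4434, 1.4434.
All moduli strictly greater than 1? Yes.
Verdict: Invertible.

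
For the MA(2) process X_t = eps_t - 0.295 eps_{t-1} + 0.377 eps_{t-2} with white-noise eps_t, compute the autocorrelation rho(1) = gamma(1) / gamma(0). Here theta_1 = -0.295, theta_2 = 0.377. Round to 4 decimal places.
\rho(1) = -0.3305

For an MA(q) process with theta_0 = 1, the autocovariance is
  gamma(k) = sigma^2 * sum_{i=0..q-k} theta_i * theta_{i+k},
and rho(k) = gamma(k) / gamma(0). Sigma^2 cancels.
  numerator   = (1)*(-0.295) + (-0.295)*(0.377) = -0.406215.
  denominator = (1)^2 + (-0.295)^2 + (0.377)^2 = 1.229154.
  rho(1) = -0.406215 / 1.229154 = -0.3305.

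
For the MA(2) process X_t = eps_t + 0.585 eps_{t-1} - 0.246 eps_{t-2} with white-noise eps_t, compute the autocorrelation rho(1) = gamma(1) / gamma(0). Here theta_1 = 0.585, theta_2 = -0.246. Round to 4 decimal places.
\rho(1) = 0.3144

For an MA(q) process with theta_0 = 1, the autocovariance is
  gamma(k) = sigma^2 * sum_{i=0..q-k} theta_i * theta_{i+k},
and rho(k) = gamma(k) / gamma(0). Sigma^2 cancels.
  numerator   = (1)*(0.585) + (0.585)*(-0.246) = 0.44109.
  denominator = (1)^2 + (0.585)^2 + (-0.246)^2 = 1.402741.
  rho(1) = 0.44109 / 1.402741 = 0.3144.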